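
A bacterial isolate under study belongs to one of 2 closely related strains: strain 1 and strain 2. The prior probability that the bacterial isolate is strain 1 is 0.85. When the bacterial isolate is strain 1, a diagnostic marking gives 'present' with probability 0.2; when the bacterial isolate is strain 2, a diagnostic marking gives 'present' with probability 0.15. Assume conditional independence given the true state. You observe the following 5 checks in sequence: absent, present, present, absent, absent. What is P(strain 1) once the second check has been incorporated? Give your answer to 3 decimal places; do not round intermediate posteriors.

After 'absent': P(strain 1) = 0.8·0.8500 / (0.8·0.8500 + 0.85·0.1500) ≈ 0.8421
After 'present': P(strain 1) = 0.2·0.8421 / (0.2·0.8421 + 0.15·0.1579) ≈ 0.8767

0.877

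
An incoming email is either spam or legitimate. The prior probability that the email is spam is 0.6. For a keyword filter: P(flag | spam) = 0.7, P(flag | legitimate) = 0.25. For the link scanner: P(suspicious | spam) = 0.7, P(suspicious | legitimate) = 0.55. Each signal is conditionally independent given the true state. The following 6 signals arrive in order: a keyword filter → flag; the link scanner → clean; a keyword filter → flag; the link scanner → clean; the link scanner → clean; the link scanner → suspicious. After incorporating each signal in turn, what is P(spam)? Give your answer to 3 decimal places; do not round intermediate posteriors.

0.816

Apply Bayes' rule sequentially, carrying P(spam) forward.
After a keyword filter='flag': P(spam) = 0.7·0.6000 / (0.7·0.6000 + 0.25·0.4000) ≈ 0.8077
After the link scanner='clean': P(spam) = 0.3·0.8077 / (0.3·0.8077 + 0.45·0.1923) ≈ 0.7368
After a keyword filter='flag': P(spam) = 0.7·0.7368 / (0.7·0.7368 + 0.25·0.2632) ≈ 0.8869
After the link scanner='clean': P(spam) = 0.3·0.8869 / (0.3·0.8869 + 0.45·0.1131) ≈ 0.8394
After the link scanner='clean': P(spam) = 0.3·0.8394 / (0.3·0.8394 + 0.45·0.1606) ≈ 0.7770
After the link scanner='suspicious': P(spam) = 0.7·0.7770 / (0.7·0.7770 + 0.55·0.2230) ≈ 0.8160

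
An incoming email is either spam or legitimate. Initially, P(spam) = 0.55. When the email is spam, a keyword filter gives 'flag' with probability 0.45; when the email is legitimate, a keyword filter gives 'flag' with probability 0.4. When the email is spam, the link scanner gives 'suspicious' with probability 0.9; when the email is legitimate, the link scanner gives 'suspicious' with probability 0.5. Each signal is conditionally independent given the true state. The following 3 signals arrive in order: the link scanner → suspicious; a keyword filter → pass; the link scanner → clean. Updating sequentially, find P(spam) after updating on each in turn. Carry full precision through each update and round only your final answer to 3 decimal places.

0.287

Each posterior becomes the prior for the next update.
After the link scanner='suspicious': P(spam) = 0.9·0.5500 / (0.9·0.5500 + 0.5·0.4500) ≈ 0.6875
After a keyword filter='pass': P(spam) = 0.55·0.6875 / (0.55·0.6875 + 0.6·0.3125) ≈ 0.6685
After the link scanner='clean': P(spam) = 0.1·0.6685 / (0.1·0.6685 + 0.5·0.3315) ≈ 0.2874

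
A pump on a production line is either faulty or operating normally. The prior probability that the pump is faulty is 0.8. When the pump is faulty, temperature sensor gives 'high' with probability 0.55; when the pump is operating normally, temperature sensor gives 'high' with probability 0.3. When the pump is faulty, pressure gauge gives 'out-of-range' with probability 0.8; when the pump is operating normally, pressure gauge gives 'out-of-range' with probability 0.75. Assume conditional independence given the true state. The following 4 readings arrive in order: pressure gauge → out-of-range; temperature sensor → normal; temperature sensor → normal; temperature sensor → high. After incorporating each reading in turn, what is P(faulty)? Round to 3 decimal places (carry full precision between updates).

After pressure gauge='out-of-range': P(faulty) = 0.8·0.8000 / (0.8·0.8000 + 0.75·0.2000) ≈ 0.8101
After temperature sensor='normal': P(faulty) = 0.45·0.8101 / (0.45·0.8101 + 0.7·0.1899) ≈ 0.7328
After temperature sensor='normal': P(faulty) = 0.45·0.7328 / (0.45·0.7328 + 0.7·0.2672) ≈ 0.6381
After temperature sensor='high': P(faulty) = 0.55·0.6381 / (0.55·0.6381 + 0.3·0.3619) ≈ 0.7637

0.764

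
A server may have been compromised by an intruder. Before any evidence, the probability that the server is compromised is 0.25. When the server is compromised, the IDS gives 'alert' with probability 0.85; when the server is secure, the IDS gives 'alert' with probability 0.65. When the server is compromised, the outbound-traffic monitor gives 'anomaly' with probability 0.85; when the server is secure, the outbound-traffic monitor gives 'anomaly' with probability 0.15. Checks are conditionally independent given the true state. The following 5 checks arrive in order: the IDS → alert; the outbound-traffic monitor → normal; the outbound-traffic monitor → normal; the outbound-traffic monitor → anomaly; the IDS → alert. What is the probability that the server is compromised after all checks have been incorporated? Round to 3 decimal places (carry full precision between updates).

After the IDS='alert': P(compromised) = 0.85·0.2500 / (0.85·0.2500 + 0.65·0.7500) ≈ 0.3036
After the outbound-traffic monitor='normal': P(compromised) = 0.15·0.3036 / (0.15·0.3036 + 0.85·0.6964) ≈ 0.0714
After the outbound-traffic monitor='normal': P(compromised) = 0.15·0.0714 / (0.15·0.0714 + 0.85·0.9286) ≈ 0.0134
After the outbound-traffic monitor='anomaly': P(compromised) = 0.85·0.0134 / (0.85·0.0134 + 0.15·0.9866) ≈ 0.0714
After the IDS='alert': P(compromised) = 0.85·0.0714 / (0.85·0.0714 + 0.65·0.9286) ≈ 0.0914

0.091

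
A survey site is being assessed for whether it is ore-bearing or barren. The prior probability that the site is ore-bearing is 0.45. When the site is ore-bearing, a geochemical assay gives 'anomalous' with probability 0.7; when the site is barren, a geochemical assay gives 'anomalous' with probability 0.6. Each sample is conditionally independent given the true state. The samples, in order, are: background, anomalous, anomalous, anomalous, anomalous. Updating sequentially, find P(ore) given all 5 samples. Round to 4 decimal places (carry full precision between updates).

0.5320

After 'background': P(ore) = 0.3·0.4500 / (0.3·0.4500 + 0.4·0.5500) ≈ 0.3803
After 'anomalous': P(ore) = 0.7·0.3803 / (0.7·0.3803 + 0.6·0.6197) ≈ 0.4172
After 'anomalous': P(ore) = 0.7·0.4172 / (0.7·0.4172 + 0.6·0.5828) ≈ 0.4551
After 'anomalous': P(ore) = 0.7·0.4551 / (0.7·0.4551 + 0.6·0.5449) ≈ 0.4935
After 'anomalous': P(ore) = 0.7·0.4935 / (0.7·0.4935 + 0.6·0.5065) ≈ 0.5320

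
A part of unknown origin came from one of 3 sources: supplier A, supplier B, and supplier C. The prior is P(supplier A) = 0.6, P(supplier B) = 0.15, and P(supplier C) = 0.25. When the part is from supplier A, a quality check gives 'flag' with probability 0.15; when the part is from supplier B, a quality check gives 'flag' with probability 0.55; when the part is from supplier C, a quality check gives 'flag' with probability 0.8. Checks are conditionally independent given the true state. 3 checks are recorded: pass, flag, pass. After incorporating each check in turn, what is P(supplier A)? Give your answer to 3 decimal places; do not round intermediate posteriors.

0.725

After 'pass': normaliser = 0.85·0.6000 + 0.45·0.1500 + 0.2·0.2500; P(supplier A) ≈ 0.8127, P(supplier B) ≈ 0.1076, P(supplier C) ≈ 0.0797
After 'flag': normaliser = 0.15·0.8127 + 0.55·0.1076 + 0.8·0.0797; P(supplier A) ≈ 0.4980, P(supplier B) ≈ 0.2417, P(supplier C) ≈ 0.2604
After 'pass': normaliser = 0.85·0.4980 + 0.45·0.2417 + 0.2·0.2604; P(supplier A) ≈ 0.7247, P(supplier B) ≈ 0.1862, P(supplier C) ≈ 0.0892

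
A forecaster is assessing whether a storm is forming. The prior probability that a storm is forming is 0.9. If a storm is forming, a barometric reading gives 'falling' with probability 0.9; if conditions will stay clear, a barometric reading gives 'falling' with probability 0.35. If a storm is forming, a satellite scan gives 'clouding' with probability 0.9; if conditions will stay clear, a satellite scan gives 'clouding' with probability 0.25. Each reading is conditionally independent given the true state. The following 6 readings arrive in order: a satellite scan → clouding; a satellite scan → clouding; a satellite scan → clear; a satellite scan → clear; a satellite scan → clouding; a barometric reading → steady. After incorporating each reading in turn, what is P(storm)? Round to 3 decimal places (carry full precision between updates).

0.535

After a satellite scan='clouding': P(storm) = 0.9·0.9000 / (0.9·0.9000 + 0.25·0.1000) ≈ 0.9701
After a satellite scan='clouding': P(storm) = 0.9·0.9701 / (0.9·0.9701 + 0.25·0.0299) ≈ 0.9915
After a satellite scan='clear': P(storm) = 0.1·0.9915 / (0.1·0.9915 + 0.75·0.0085) ≈ 0.9396
After a satellite scan='clear': P(storm) = 0.1·0.9396 / (0.1·0.9396 + 0.75·0.0604) ≈ 0.6746
After a satellite scan='clouding': P(storm) = 0.9·0.6746 / (0.9·0.6746 + 0.25·0.3254) ≈ 0.8819
After a barometric reading='steady': P(storm) = 0.1·0.8819 / (0.1·0.8819 + 0.65·0.1181) ≈ 0.5345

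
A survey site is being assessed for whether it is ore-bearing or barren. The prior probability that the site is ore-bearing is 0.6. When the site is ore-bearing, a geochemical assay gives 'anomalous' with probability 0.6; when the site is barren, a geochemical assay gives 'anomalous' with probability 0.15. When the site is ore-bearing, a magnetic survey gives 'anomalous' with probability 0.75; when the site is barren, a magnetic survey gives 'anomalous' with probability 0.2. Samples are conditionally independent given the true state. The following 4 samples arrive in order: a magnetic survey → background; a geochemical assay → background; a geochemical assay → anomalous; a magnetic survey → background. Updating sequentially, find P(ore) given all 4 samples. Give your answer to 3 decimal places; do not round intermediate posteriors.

After a magnetic survey='background': P(ore) = 0.25·0.6000 / (0.25·0.6000 + 0.8·0.4000) ≈ 0.3191
After a geochemical assay='background': P(ore) = 0.4·0.3191 / (0.4·0.3191 + 0.85·0.6809) ≈ 0.1807
After a geochemical assay='anomalous': P(ore) = 0.6·0.1807 / (0.6·0.1807 + 0.15·0.8193) ≈ 0.4688
After a magnetic survey='background': P(ore) = 0.25·0.4688 / (0.25·0.4688 + 0.8·0.5312) ≈ 0.2161

0.216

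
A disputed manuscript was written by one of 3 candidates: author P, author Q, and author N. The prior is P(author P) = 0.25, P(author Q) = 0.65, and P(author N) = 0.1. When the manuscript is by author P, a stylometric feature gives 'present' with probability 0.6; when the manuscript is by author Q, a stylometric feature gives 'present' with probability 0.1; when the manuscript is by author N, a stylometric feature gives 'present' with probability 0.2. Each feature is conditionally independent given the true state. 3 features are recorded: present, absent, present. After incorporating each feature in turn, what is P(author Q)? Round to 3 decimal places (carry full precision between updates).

Each posterior becomes the prior for the next update.
After 'present': normaliser = 0.6·0.2500 + 0.1·0.6500 + 0.2·0.1000; P(author P) ≈ 0.6383, P(author Q) ≈ 0.2766, P(author N) ≈ 0.0851
After 'absent': normaliser = 0.4·0.6383 + 0.9·0.2766 + 0.8·0.0851; P(author P) ≈ 0.4461, P(author Q) ≈ 0.4349, P(author N) ≈ 0.1190
After 'present': normaliser = 0.6·0.4461 + 0.1·0.4349 + 0.2·0.1190; P(author P) ≈ 0.7991, P(author Q) ≈ 0.1299, P(author N) ≈ 0.0710

0.130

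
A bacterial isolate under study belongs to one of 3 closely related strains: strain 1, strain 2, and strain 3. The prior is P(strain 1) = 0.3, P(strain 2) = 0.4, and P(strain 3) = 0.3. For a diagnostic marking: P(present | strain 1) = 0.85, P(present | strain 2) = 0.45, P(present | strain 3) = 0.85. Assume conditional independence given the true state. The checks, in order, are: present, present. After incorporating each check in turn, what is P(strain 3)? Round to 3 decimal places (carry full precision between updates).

0.421

After 'present': normaliser = 0.85·0.3000 + 0.45·0.4000 + 0.85·0.3000; P(strain 1) ≈ 0.3696, P(strain 2) ≈ 0.2609, P(strain 3) ≈ 0.3696
After 'present': normaliser = 0.85·0.3696 + 0.45·0.2609 + 0.85·0.3696; P(strain 1) ≈ 0.4213, P(strain 2) ≈ 0.1574, P(strain 3) ≈ 0.4213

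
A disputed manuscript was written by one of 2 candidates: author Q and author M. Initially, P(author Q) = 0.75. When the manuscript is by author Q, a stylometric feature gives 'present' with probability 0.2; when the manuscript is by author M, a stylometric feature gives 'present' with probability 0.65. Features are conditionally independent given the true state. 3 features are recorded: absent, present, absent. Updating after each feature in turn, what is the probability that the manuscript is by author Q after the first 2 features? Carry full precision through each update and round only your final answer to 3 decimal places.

0.678

After 'absent': P(author Q) = 0.8·0.7500 / (0.8·0.7500 + 0.35·0.2500) ≈ 0.8727
After 'present': P(author Q) = 0.2·0.8727 / (0.2·0.8727 + 0.65·0.1273) ≈ 0.6784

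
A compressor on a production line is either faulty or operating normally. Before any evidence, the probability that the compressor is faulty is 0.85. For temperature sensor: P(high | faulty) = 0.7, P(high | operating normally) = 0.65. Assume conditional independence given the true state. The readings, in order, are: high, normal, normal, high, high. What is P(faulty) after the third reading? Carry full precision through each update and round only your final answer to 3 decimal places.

After 'high': P(faulty) = 0.7·0.8500 / (0.7·0.8500 + 0.65·0.1500) ≈ 0.8592
After 'normal': P(faulty) = 0.3·0.8592 / (0.3·0.8592 + 0.35·0.1408) ≈ 0.8395
After 'normal': P(faulty) = 0.3·0.8395 / (0.3·0.8395 + 0.35·0.1605) ≈ 0.8176

0.818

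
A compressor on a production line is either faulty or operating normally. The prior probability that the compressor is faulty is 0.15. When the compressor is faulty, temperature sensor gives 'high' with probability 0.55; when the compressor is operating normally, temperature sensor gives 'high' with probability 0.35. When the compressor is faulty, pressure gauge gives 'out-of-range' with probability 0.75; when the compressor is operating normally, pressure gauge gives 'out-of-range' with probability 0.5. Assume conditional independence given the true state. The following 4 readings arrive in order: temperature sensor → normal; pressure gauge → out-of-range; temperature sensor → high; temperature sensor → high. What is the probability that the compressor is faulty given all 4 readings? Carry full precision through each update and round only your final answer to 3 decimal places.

After temperature sensor='normal': P(faulty) = 0.45·0.1500 / (0.45·0.1500 + 0.65·0.8500) ≈ 0.1089
After pressure gauge='out-of-range': P(faulty) = 0.75·0.1089 / (0.75·0.1089 + 0.5·0.8911) ≈ 0.1549
After temperature sensor='high': P(faulty) = 0.55·0.1549 / (0.55·0.1549 + 0.35·0.8451) ≈ 0.2236
After temperature sensor='high': P(faulty) = 0.55·0.2236 / (0.55·0.2236 + 0.35·0.7764) ≈ 0.3115

0.312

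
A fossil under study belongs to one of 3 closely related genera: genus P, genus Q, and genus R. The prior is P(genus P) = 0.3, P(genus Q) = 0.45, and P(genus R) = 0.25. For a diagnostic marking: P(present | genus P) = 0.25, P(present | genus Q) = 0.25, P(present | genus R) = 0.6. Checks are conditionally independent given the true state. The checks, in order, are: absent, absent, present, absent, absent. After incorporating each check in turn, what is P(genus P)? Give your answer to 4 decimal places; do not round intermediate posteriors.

0.3757

Apply Bayes' rule sequentially, carrying P(genus P) forward.
After 'absent': normaliser = 0.75·0.3000 + 0.75·0.4500 + 0.4·0.2500; P(genus P) ≈ 0.3396, P(genus Q) ≈ 0.5094, P(genus R) ≈ 0.1509
After 'absent': normaliser = 0.75·0.3396 + 0.75·0.5094 + 0.4·0.1509; P(genus P) ≈ 0.3654, P(genus Q) ≈ 0.5480, P(genus R) ≈ 0.0866
After 'present': normaliser = 0.25·0.3654 + 0.25·0.5480 + 0.6·0.0866; P(genus P) ≈ 0.3259, P(genus Q) ≈ 0.4888, P(genus R) ≈ 0.1854
After 'absent': normaliser = 0.75·0.3259 + 0.75·0.4888 + 0.4·0.1854; P(genus P) ≈ 0.3567, P(genus Q) ≈ 0.5351, P(genus R) ≈ 0.1082
After 'absent': normaliser = 0.75·0.3567 + 0.75·0.5351 + 0.4·0.1082; P(genus P) ≈ 0.3757, P(genus Q) ≈ 0.5635, P(genus R) ≈ 0.0608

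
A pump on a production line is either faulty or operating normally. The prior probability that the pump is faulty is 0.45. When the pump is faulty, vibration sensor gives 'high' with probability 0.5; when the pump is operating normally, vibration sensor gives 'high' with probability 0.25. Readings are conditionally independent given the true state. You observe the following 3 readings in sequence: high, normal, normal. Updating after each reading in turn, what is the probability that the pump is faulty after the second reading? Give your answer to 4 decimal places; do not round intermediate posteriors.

Each posterior becomes the prior for the next update.
After 'high': P(faulty) = 0.5·0.4500 / (0.5·0.4500 + 0.25·0.5500) ≈ 0.6207
After 'normal': P(faulty) = 0.5·0.6207 / (0.5·0.6207 + 0.75·0.3793) ≈ 0.5217

0.5217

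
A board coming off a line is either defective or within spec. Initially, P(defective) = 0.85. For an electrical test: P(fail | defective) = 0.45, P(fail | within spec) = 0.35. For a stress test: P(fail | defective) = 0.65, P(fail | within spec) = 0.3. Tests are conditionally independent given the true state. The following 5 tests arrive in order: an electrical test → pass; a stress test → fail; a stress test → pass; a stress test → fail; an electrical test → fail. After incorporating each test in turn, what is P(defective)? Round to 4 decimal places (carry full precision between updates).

After an electrical test='pass': P(defective) = 0.55·0.8500 / (0.55·0.8500 + 0.65·0.1500) ≈ 0.8274
After a stress test='fail': P(defective) = 0.65·0.8274 / (0.65·0.8274 + 0.3·0.1726) ≈ 0.9122
After a stress test='pass': P(defective) = 0.35·0.9122 / (0.35·0.9122 + 0.7·0.0878) ≈ 0.8386
After a stress test='fail': P(defective) = 0.65·0.8386 / (0.65·0.8386 + 0.3·0.1614) ≈ 0.9184
After an electrical test='fail': P(defective) = 0.45·0.9184 / (0.45·0.9184 + 0.35·0.0816) ≈ 0.9354

0.9354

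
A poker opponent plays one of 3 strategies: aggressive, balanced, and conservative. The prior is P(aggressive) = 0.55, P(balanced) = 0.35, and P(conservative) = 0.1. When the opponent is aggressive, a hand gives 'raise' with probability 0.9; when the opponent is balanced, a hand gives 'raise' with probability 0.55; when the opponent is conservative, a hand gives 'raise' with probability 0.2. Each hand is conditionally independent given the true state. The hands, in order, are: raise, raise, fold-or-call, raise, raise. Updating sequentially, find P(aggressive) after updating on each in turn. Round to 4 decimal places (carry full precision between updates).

After 'raise': normaliser = 0.9·0.5500 + 0.55·0.3500 + 0.2·0.1000; P(aggressive) ≈ 0.6996, P(balanced) ≈ 0.2721, P(conservative) ≈ 0.0283
After 'raise': normaliser = 0.9·0.6996 + 0.55·0.2721 + 0.2·0.0283; P(aggressive) ≈ 0.8022, P(balanced) ≈ 0.1906, P(conservative) ≈ 0.0072
After 'fold-or-call': normaliser = 0.1·0.8022 + 0.45·0.1906 + 0.8·0.0072; P(aggressive) ≈ 0.4670, P(balanced) ≈ 0.4994, P(conservative) ≈ 0.0335
After 'raise': normaliser = 0.9·0.4670 + 0.55·0.4994 + 0.2·0.0335; P(aggressive) ≈ 0.5990, P(balanced) ≈ 0.3915, P(conservative) ≈ 0.0096
After 'raise': normaliser = 0.9·0.5990 + 0.55·0.3915 + 0.2·0.0096; P(aggressive) ≈ 0.7128, P(balanced) ≈ 0.2847, P(conservative) ≈ 0.0025

0.7128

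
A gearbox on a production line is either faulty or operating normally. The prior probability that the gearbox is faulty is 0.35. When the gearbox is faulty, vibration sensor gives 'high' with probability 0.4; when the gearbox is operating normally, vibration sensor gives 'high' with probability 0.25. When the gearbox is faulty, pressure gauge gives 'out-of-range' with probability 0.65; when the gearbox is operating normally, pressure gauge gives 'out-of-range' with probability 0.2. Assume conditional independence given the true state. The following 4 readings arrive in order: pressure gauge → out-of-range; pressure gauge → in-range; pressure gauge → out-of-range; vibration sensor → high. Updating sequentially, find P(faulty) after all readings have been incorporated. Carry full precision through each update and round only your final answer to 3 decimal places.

0.799

After pressure gauge='out-of-range': P(faulty) = 0.65·0.3500 / (0.65·0.3500 + 0.2·0.6500) ≈ 0.6364
After pressure gauge='in-range': P(faulty) = 0.35·0.6364 / (0.35·0.6364 + 0.8·0.3636) ≈ 0.4336
After pressure gauge='out-of-range': P(faulty) = 0.65·0.4336 / (0.65·0.4336 + 0.2·0.5664) ≈ 0.7133
After vibration sensor='high': P(faulty) = 0.4·0.7133 / (0.4·0.7133 + 0.25·0.2867) ≈ 0.7992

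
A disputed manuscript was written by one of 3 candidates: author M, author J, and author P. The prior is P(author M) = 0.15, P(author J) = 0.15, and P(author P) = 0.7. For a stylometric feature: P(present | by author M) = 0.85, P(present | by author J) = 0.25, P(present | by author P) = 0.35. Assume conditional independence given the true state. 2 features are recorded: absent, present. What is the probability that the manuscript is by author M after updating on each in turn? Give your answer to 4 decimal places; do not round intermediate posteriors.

Each posterior becomes the prior for the next update.
After 'absent': normaliser = 0.15·0.1500 + 0.75·0.1500 + 0.65·0.7000; P(author M) ≈ 0.0381, P(author J) ≈ 0.1907, P(author P) ≈ 0.7712
After 'present': normaliser = 0.85·0.0381 + 0.25·0.1907 + 0.35·0.7712; P(author M) ≈ 0.0926, P(author J) ≈ 0.1362, P(author P) ≈ 0.7712

0.0926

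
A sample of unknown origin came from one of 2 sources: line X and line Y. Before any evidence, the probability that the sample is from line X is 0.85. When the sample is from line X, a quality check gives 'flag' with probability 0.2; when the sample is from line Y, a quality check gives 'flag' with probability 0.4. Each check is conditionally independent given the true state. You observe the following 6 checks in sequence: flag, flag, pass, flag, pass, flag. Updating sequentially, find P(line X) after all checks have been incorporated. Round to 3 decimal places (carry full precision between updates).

After 'flag': P(line X) = 0.2·0.8500 / (0.2·0.8500 + 0.4·0.1500) ≈ 0.7391
After 'flag': P(line X) = 0.2·0.7391 / (0.2·0.7391 + 0.4·0.2609) ≈ 0.5862
After 'pass': P(line X) = 0.8·0.5862 / (0.8·0.5862 + 0.6·0.4138) ≈ 0.6538
After 'flag': P(line X) = 0.2·0.6538 / (0.2·0.6538 + 0.4·0.3462) ≈ 0.4857
After 'pass': P(line X) = 0.8·0.4857 / (0.8·0.4857 + 0.6·0.5143) ≈ 0.5574
After 'flag': P(line X) = 0.2·0.5574 / (0.2·0.5574 + 0.4·0.4426) ≈ 0.3864

0.386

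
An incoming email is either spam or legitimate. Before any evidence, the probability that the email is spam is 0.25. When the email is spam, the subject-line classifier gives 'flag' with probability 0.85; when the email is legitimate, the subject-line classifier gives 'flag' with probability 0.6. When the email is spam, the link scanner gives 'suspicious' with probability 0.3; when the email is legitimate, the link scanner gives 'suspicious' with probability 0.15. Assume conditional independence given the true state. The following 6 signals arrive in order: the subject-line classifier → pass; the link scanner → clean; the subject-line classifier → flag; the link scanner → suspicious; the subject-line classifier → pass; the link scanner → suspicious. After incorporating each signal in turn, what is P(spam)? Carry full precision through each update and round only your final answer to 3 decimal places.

0.179

Each posterior becomes the prior for the next update.
After the subject-line classifier='pass': P(spam) = 0.15·0.2500 / (0.15·0.2500 + 0.4·0.7500) ≈ 0.1111
After the link scanner='clean': P(spam) = 0.7·0.1111 / (0.7·0.1111 + 0.85·0.8889) ≈ 0.0933
After the subject-line classifier='flag': P(spam) = 0.85·0.0933 / (0.85·0.0933 + 0.6·0.9067) ≈ 0.1273
After the link scanner='suspicious': P(spam) = 0.3·0.1273 / (0.3·0.1273 + 0.15·0.8727) ≈ 0.2258
After the subject-line classifier='pass': P(spam) = 0.15·0.2258 / (0.15·0.2258 + 0.4·0.7742) ≈ 0.0986
After the link scanner='suspicious': P(spam) = 0.3·0.0986 / (0.3·0.0986 + 0.15·0.9014) ≈ 0.1795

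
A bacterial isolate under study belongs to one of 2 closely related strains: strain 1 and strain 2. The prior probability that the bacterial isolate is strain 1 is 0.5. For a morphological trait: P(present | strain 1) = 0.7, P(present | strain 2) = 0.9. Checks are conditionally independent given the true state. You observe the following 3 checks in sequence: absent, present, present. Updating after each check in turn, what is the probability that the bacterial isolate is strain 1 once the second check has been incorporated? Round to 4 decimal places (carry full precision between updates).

0.7000

Apply Bayes' rule sequentially, carrying P(strain 1) forward.
After 'absent': P(strain 1) = 0.3·0.5000 / (0.3·0.5000 + 0.1·0.5000) ≈ 0.7500
After 'present': P(strain 1) = 0.7·0.7500 / (0.7·0.7500 + 0.9·0.2500) ≈ 0.7000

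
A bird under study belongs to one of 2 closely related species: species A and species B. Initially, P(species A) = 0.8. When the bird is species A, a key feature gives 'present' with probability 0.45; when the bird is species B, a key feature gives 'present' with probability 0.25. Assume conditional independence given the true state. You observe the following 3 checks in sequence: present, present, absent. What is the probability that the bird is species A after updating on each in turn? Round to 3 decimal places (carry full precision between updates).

0.905

After 'present': P(species A) = 0.45·0.8000 / (0.45·0.8000 + 0.25·0.2000) ≈ 0.8780
After 'present': P(species A) = 0.45·0.8780 / (0.45·0.8780 + 0.25·0.1220) ≈ 0.9284
After 'absent': P(species A) = 0.55·0.9284 / (0.55·0.9284 + 0.75·0.0716) ≈ 0.9048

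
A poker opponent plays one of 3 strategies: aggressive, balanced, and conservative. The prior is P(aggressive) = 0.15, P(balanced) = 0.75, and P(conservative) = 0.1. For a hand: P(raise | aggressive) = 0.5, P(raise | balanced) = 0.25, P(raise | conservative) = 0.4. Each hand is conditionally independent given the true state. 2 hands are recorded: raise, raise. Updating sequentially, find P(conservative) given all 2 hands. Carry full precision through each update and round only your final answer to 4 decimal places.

0.1594

After 'raise': normaliser = 0.5·0.1500 + 0.25·0.7500 + 0.4·0.1000; P(aggressive) ≈ 0.2479, P(balanced) ≈ 0.6198, P(conservative) ≈ 0.1322
After 'raise': normaliser = 0.5·0.2479 + 0.25·0.6198 + 0.4·0.1322; P(aggressive) ≈ 0.3736, P(balanced) ≈ 0.4670, P(conservative) ≈ 0.1594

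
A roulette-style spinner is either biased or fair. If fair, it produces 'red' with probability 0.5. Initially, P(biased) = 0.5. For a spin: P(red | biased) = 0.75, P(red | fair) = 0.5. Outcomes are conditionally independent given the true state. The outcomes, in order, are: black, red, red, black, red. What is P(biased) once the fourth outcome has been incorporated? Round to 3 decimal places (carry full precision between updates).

Apply Bayes' rule sequentially, carrying P(biased) forward.
After 'black': P(biased) = 0.25·0.5000 / (0.25·0.5000 + 0.5·0.5000) ≈ 0.3333
After 'red': P(biased) = 0.75·0.3333 / (0.75·0.3333 + 0.5·0.6667) ≈ 0.4286
After 'red': P(biased) = 0.75·0.4286 / (0.75·0.4286 + 0.5·0.5714) ≈ 0.5294
After 'black': P(biased) = 0.25·0.5294 / (0.25·0.5294 + 0.5·0.4706) ≈ 0.3600

0.360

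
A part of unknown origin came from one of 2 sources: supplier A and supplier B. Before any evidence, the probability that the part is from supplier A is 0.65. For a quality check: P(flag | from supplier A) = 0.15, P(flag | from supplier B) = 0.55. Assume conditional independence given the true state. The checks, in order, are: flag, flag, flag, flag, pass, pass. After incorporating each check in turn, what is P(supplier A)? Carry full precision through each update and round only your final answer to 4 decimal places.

Apply Bayes' rule sequentially, carrying P(supplier A) forward.
After 'flag': P(supplier A) = 0.15·0.6500 / (0.15·0.6500 + 0.55·0.3500) ≈ 0.3362
After 'flag': P(supplier A) = 0.15·0.3362 / (0.15·0.3362 + 0.55·0.6638) ≈ 0.1214
After 'flag': P(supplier A) = 0.15·0.1214 / (0.15·0.1214 + 0.55·0.8786) ≈ 0.0363
After 'flag': P(supplier A) = 0.15·0.0363 / (0.15·0.0363 + 0.55·0.9637) ≈ 0.0102
After 'pass': P(supplier A) = 0.85·0.0102 / (0.85·0.0102 + 0.45·0.9898) ≈ 0.0190
After 'pass': P(supplier A) = 0.85·0.0190 / (0.85·0.0190 + 0.45·0.9810) ≈ 0.0354

0.0354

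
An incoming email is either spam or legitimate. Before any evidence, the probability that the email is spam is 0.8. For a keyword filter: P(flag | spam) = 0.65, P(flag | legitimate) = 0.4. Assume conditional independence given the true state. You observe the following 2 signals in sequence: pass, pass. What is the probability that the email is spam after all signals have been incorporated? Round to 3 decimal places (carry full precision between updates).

0.576

After 'pass': P(spam) = 0.35·0.8000 / (0.35·0.8000 + 0.6·0.2000) ≈ 0.7000
After 'pass': P(spam) = 0.35·0.7000 / (0.35·0.7000 + 0.6·0.3000) ≈ 0.5765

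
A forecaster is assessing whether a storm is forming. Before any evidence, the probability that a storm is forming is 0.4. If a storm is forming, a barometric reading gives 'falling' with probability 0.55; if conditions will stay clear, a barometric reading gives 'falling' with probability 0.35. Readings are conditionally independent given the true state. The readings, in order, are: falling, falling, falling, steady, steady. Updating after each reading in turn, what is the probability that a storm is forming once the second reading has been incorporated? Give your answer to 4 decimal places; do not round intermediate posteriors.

After 'falling': P(storm) = 0.55·0.4000 / (0.55·0.4000 + 0.35·0.6000) ≈ 0.5116
After 'falling': P(storm) = 0.55·0.5116 / (0.55·0.5116 + 0.35·0.4884) ≈ 0.6221

0.6221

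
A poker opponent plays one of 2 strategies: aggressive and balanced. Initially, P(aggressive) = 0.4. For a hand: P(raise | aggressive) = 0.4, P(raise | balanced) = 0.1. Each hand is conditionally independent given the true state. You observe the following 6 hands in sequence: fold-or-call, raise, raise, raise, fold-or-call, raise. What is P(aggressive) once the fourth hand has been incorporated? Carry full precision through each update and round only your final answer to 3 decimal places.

0.966

After 'fold-or-call': P(aggressive) = 0.6·0.4000 / (0.6·0.4000 + 0.9·0.6000) ≈ 0.3077
After 'raise': P(aggressive) = 0.4·0.3077 / (0.4·0.3077 + 0.1·0.6923) ≈ 0.6400
After 'raise': P(aggressive) = 0.4·0.6400 / (0.4·0.6400 + 0.1·0.3600) ≈ 0.8767
After 'raise': P(aggressive) = 0.4·0.8767 / (0.4·0.8767 + 0.1·0.1233) ≈ 0.9660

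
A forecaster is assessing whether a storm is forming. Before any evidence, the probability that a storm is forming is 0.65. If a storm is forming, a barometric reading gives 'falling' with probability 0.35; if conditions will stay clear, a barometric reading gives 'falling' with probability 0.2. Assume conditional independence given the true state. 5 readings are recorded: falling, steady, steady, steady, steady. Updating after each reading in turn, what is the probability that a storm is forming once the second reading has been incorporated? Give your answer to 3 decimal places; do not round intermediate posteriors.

0.725

After 'falling': P(storm) = 0.35·0.6500 / (0.35·0.6500 + 0.2·0.3500) ≈ 0.7647
After 'steady': P(storm) = 0.65·0.7647 / (0.65·0.7647 + 0.8·0.2353) ≈ 0.7253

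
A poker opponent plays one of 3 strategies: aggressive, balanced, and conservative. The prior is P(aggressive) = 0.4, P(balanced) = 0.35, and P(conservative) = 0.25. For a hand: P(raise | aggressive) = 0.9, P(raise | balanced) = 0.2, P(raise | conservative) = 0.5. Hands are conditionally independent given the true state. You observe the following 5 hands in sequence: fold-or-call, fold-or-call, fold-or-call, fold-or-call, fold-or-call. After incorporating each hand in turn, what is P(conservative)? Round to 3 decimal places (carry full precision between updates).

0.064

Apply Bayes' rule sequentially, carrying P(conservative) forward.
After 'fold-or-call': normaliser = 0.1·0.4000 + 0.8·0.3500 + 0.5·0.2500; P(aggressive) ≈ 0.0899, P(balanced) ≈ 0.6292, P(conservative) ≈ 0.2809
After 'fold-or-call': normaliser = 0.1·0.0899 + 0.8·0.6292 + 0.5·0.2809; P(aggressive) ≈ 0.0138, P(balanced) ≈ 0.7711, P(conservative) ≈ 0.2151
After 'fold-or-call': normaliser = 0.1·0.0138 + 0.8·0.7711 + 0.5·0.2151; P(aggressive) ≈ 0.0019, P(balanced) ≈ 0.8499, P(conservative) ≈ 0.1482
After 'fold-or-call': normaliser = 0.1·0.0019 + 0.8·0.8499 + 0.5·0.1482; P(aggressive) ≈ 0.0003, P(balanced) ≈ 0.9015, P(conservative) ≈ 0.0983
After 'fold-or-call': normaliser = 0.1·0.0003 + 0.8·0.9015 + 0.5·0.0983; P(aggressive) ≈ 0.0000, P(balanced) ≈ 0.9362, P(conservative) ≈ 0.0638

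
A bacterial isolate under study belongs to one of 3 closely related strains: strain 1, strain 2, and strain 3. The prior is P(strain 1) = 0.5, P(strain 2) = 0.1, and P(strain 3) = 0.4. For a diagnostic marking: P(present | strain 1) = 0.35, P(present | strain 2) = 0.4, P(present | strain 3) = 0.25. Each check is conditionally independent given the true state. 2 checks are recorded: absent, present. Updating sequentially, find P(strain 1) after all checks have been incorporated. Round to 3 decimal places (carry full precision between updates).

0.535

After 'absent': normaliser = 0.65·0.5000 + 0.6·0.1000 + 0.75·0.4000; P(strain 1) ≈ 0.4745, P(strain 2) ≈ 0.0876, P(strain 3) ≈ 0.4380
After 'present': normaliser = 0.35·0.4745 + 0.4·0.0876 + 0.25·0.4380; P(strain 1) ≈ 0.5347, P(strain 2) ≈ 0.1128, P(strain 3) ≈ 0.3525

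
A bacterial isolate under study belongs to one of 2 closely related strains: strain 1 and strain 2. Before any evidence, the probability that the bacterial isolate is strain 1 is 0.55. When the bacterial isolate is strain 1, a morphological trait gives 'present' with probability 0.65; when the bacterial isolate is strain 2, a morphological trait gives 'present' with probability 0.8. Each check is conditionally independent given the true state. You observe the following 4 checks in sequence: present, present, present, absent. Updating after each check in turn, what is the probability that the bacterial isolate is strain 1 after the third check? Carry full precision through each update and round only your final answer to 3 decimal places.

After 'present': P(strain 1) = 0.65·0.5500 / (0.65·0.5500 + 0.8·0.4500) ≈ 0.4983
After 'present': P(strain 1) = 0.65·0.4983 / (0.65·0.4983 + 0.8·0.5017) ≈ 0.4466
After 'present': P(strain 1) = 0.65·0.4466 / (0.65·0.4466 + 0.8·0.5534) ≈ 0.3960

0.396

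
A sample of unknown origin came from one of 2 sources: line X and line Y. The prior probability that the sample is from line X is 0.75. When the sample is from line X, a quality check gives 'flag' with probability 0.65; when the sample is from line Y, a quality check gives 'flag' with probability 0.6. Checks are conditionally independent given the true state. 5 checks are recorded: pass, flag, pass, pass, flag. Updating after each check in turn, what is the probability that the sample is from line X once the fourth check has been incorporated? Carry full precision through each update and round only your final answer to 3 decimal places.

After 'pass': P(line X) = 0.35·0.7500 / (0.35·0.7500 + 0.4·0.2500) ≈ 0.7241
After 'flag': P(line X) = 0.65·0.7241 / (0.65·0.7241 + 0.6·0.2759) ≈ 0.7398
After 'pass': P(line X) = 0.35·0.7398 / (0.35·0.7398 + 0.4·0.2602) ≈ 0.7133
After 'pass': P(line X) = 0.35·0.7133 / (0.35·0.7133 + 0.4·0.2867) ≈ 0.6853

0.685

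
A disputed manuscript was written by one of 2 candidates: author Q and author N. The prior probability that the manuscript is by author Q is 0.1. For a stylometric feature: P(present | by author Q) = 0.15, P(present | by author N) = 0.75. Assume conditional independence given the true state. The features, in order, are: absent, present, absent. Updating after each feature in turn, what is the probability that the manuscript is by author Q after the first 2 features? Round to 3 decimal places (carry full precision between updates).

After 'absent': P(author Q) = 0.85·0.1000 / (0.85·0.1000 + 0.25·0.9000) ≈ 0.2742
After 'present': P(author Q) = 0.15·0.2742 / (0.15·0.2742 + 0.75·0.7258) ≈ 0.0702

0.070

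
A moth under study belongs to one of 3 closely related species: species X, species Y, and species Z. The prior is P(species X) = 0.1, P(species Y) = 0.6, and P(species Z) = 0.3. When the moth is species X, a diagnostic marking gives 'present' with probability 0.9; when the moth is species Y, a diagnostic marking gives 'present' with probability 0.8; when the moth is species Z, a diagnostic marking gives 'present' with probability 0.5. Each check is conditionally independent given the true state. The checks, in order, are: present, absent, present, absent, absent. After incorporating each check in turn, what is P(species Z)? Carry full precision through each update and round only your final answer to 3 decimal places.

Apply Bayes' rule sequentially, carrying P(species Z) forward.
After 'present': normaliser = 0.9·0.1000 + 0.8·0.6000 + 0.5·0.3000; P(species X) ≈ 0.1250, P(species Y) ≈ 0.6667, P(species Z) ≈ 0.2083
After 'absent': normaliser = 0.1·0.1250 + 0.2·0.6667 + 0.5·0.2083; P(species X) ≈ 0.0500, P(species Y) ≈ 0.5333, P(species Z) ≈ 0.4167
After 'present': normaliser = 0.9·0.0500 + 0.8·0.5333 + 0.5·0.4167; P(species X) ≈ 0.0662, P(species Y) ≈ 0.6275, P(species Z) ≈ 0.3064
After 'absent': normaliser = 0.1·0.0662 + 0.2·0.6275 + 0.5·0.3064; P(species X) ≈ 0.0232, P(species Y) ≈ 0.4399, P(species Z) ≈ 0.5369
After 'absent': normaliser = 0.1·0.0232 + 0.2·0.4399 + 0.5·0.5369; P(species X) ≈ 0.0065, P(species Y) ≈ 0.2452, P(species Z) ≈ 0.7483

0.748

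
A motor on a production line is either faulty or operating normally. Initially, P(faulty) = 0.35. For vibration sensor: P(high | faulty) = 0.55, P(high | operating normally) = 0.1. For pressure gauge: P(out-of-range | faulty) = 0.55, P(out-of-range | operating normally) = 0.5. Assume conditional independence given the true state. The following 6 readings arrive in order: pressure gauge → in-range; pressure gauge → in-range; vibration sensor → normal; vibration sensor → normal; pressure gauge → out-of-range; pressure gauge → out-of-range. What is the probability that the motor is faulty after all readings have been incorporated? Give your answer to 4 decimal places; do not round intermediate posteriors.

0.1166

After pressure gauge='in-range': P(faulty) = 0.45·0.3500 / (0.45·0.3500 + 0.5·0.6500) ≈ 0.3264
After pressure gauge='in-range': P(faulty) = 0.45·0.3264 / (0.45·0.3264 + 0.5·0.6736) ≈ 0.3037
After vibration sensor='normal': P(faulty) = 0.45·0.3037 / (0.45·0.3037 + 0.9·0.6963) ≈ 0.1790
After vibration sensor='normal': P(faulty) = 0.45·0.1790 / (0.45·0.1790 + 0.9·0.8210) ≈ 0.0983
After pressure gauge='out-of-range': P(faulty) = 0.55·0.0983 / (0.55·0.0983 + 0.5·0.9017) ≈ 0.1071
After pressure gauge='out-of-range': P(faulty) = 0.55·0.1071 / (0.55·0.1071 + 0.5·0.8929) ≈ 0.1166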